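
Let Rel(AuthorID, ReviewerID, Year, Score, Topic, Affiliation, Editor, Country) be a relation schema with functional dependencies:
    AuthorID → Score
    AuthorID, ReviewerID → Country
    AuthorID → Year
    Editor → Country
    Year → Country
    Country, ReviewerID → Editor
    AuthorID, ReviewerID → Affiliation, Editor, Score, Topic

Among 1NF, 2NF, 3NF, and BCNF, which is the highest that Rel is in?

Candidate key: {AuthorID, ReviewerID}. Prime attributes: {AuthorID, ReviewerID}.
For AuthorID → Score we have {AuthorID}⁺ = {AuthorID, Country, Score, Year}; {AuthorID} is not a superkey, so BCNF fails.
AuthorID → Score determines the non-prime attribute {Score} from a non-superkey — 3NF is violated.
{AuthorID} is a proper subset of the key {AuthorID, ReviewerID}, and {AuthorID}⁺ contains the non-prime attributes {Country, Score, Year} — a partial dependency, so 2NF is violated.

1NF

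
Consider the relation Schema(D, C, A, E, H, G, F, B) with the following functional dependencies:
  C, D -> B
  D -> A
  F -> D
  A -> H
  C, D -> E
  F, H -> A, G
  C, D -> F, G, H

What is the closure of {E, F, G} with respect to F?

Start with {E, F, G}.
F -> D applies; add {D} → now {D, E, F, G}.
D -> A applies; add {A} → now {A, D, E, F, G}.
A -> H applies; add {H} → now {A, D, E, F, G, H}.
No further FD applies.

{A, D, E, F, G, H}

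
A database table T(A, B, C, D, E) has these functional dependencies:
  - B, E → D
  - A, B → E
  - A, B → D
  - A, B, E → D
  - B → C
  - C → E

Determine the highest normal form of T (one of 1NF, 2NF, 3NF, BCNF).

1NF

Candidate key: {A, B}. Prime attributes: {A, B}.
B, E → D: {B, E}⁺ = {B, C, D, E}, which is not all of the attributes, so the left side is not a superkey — BCNF is violated.
Because {D} is non-prime and the left side of B, E → D is not a superkey, the relation is not in 3NF.
The proper key subset {B} of {A, B} determines non-prime {C, D, E}, so the relation is not even in 2NF.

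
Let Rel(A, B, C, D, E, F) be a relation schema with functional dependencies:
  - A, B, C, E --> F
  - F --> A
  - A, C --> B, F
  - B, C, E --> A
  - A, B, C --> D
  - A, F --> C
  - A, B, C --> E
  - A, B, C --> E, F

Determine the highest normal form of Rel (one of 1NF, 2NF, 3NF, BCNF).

BCNF

Candidate keys: {A, C}, {B, C, E}, {F}. Prime attributes: {A, B, C, E, F}.
Every FD has a superkey on the left, so the relation is in BCNF.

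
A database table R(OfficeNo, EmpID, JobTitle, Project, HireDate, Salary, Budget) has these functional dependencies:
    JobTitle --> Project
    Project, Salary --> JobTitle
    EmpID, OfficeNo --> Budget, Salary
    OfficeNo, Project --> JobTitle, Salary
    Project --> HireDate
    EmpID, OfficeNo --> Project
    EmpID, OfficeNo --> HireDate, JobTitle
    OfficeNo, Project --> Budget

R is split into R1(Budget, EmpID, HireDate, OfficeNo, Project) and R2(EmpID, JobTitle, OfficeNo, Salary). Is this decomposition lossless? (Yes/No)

Yes

R1 ∩ R2 = {EmpID, OfficeNo}; its closure under F is {Budget, EmpID, HireDate, JobTitle, OfficeNo, Project, Salary}.
Since R1 ⊆ {Budget, EmpID, HireDate, JobTitle, OfficeNo, Project, Salary}, the intersection is a superkey of R1; the decomposition is lossless.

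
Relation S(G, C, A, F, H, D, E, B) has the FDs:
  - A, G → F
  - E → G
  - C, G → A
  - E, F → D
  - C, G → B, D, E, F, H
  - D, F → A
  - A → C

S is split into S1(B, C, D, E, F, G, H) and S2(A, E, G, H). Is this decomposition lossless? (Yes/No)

Common attributes: {E, G, H}; their closure is {E, G, H}.
S1 ⊄ {E, G, H} and S2 ⊄ {E, G, H}, so the split is lossy.

No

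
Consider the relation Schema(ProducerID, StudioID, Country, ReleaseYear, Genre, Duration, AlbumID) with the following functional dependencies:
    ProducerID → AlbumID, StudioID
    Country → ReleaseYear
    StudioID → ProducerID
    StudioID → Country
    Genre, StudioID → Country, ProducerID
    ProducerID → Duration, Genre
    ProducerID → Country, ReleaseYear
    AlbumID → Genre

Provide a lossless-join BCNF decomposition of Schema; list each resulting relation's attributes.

Candidate keys of the original relation: {ProducerID}, {StudioID}.
{AlbumID, Country, Duration, Genre, ProducerID, ReleaseYear, StudioID}: {Country} determines {Country, ReleaseYear} here but is not a superkey — split on Country → ReleaseYear, giving {Country, ReleaseYear} and {AlbumID, Country, Duration, Genre, ProducerID, StudioID}.
{Country, ReleaseYear} has no BCNF violation.
{AlbumID, Country, Duration, Genre, ProducerID, StudioID}: {AlbumID} determines {AlbumID, Genre} here but is not a superkey — split on AlbumID → Genre, giving {AlbumID, Genre} and {AlbumID, Country, Duration, ProducerID, StudioID}.
{AlbumID, Genre} has no BCNF violation.
{AlbumID, Country, Duration, ProducerID, StudioID} has no BCNF violation.

{AlbumID, Country, Duration, ProducerID, StudioID}; {AlbumID, Genre}; {Country, ReleaseYear}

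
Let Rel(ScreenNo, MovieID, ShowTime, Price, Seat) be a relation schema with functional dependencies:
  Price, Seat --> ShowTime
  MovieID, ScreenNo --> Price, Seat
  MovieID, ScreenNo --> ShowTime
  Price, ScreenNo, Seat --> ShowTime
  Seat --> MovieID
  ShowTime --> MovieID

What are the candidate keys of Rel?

{ScreenNo} never appears on the right of any FD, so every key must include it.
Closure of {MovieID, ScreenNo} is {MovieID, Price, ScreenNo, Seat, ShowTime}, the whole schema; {MovieID, ScreenNo} is a candidate key.
Closure of {ScreenNo, Seat} is {MovieID, Price, ScreenNo, Seat, ShowTime}, the whole schema; {ScreenNo, Seat} is a candidate key.
Closure of {ScreenNo, ShowTime} is {MovieID, Price, ScreenNo, Seat, ShowTime}, the whole schema; {ScreenNo, ShowTime} is a candidate key.
No proper subset of any of these is a key, and no other minimal superkey exists.

{MovieID, ScreenNo}, {ScreenNo, Seat}, {ScreenNo, ShowTime}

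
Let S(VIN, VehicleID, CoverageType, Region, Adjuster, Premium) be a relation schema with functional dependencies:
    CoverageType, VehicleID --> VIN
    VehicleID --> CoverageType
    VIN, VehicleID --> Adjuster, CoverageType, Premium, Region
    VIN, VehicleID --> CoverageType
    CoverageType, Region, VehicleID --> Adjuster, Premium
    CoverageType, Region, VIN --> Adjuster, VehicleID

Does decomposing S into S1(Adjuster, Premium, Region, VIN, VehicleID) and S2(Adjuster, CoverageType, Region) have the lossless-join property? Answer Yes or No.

No

S1 ∩ S2 = {Adjuster, Region}; its closure under F is {Adjuster, Region}.
S1 ⊄ {Adjuster, Region} and S2 ⊄ {Adjuster, Region}, so the split is lossy.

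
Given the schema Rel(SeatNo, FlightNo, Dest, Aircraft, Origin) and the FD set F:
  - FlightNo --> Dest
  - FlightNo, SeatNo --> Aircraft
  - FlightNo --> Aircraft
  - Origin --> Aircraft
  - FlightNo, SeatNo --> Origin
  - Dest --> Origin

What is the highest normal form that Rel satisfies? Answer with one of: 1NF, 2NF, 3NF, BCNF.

1NF

Candidate key: {FlightNo, SeatNo}. Prime attributes: {FlightNo, SeatNo}.
FlightNo --> Dest: {FlightNo}⁺ = {Aircraft, Dest, FlightNo, Origin}, which is not all of the attributes, so the left side is not a superkey — BCNF is violated.
FlightNo --> Dest has non-prime {Dest} on the right and a non-superkey on the left, so 3NF fails.
Since {FlightNo} ⊂ {FlightNo, SeatNo} and {FlightNo}⁺ ⊇ {Aircraft, Dest, Origin} with {Aircraft, Dest, Origin} non-prime, there is a partial dependency; 2NF fails.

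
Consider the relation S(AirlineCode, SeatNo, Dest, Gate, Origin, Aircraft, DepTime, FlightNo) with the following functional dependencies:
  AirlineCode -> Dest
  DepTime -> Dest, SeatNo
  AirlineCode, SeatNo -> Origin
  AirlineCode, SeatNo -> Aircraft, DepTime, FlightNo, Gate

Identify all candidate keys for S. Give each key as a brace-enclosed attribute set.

Attributes never on any right-hand side: {AirlineCode} — every candidate key must contain it.
{AirlineCode, DepTime} is a candidate key since {AirlineCode, DepTime}⁺ = {Aircraft, AirlineCode, DepTime, Dest, FlightNo, Gate, Origin, SeatNo} covers every attribute.
{AirlineCode, SeatNo} is a candidate key since {AirlineCode, SeatNo}⁺ = {Aircraft, AirlineCode, DepTime, Dest, FlightNo, Gate, Origin, SeatNo} covers every attribute.
These are minimal and exhaustive — every other superkey contains one of them.

{AirlineCode, DepTime}, {AirlineCode, SeatNo}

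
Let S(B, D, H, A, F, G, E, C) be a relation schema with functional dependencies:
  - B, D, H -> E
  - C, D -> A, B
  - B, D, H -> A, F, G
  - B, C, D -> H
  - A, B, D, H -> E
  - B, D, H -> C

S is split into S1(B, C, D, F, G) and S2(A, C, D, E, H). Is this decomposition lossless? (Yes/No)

Yes

Common attributes: {C, D}; their closure is {A, B, C, D, E, F, G, H}.
This includes all of S1, so the common attributes are a superkey of S1 — the join is lossless.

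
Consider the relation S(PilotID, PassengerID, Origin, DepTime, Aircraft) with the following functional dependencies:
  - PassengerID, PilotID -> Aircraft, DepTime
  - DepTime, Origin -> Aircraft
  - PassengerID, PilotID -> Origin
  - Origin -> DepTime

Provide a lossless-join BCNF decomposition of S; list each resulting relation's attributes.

{Aircraft, DepTime, Origin}; {Origin, PassengerID, PilotID}

Candidate key of the original relation: {PassengerID, PilotID}.
{Aircraft, DepTime, Origin, PassengerID, PilotID}: {DepTime, Origin} determines {Aircraft, DepTime, Origin} here but is not a superkey — split on DepTime, Origin -> Aircraft, giving {Aircraft, DepTime, Origin} and {DepTime, Origin, PassengerID, PilotID}.
{Aircraft, DepTime, Origin}: every determinant is a superkey — BCNF.
{DepTime, Origin, PassengerID, PilotID}: {Origin} determines {DepTime, Origin} here but is not a superkey — split on Origin -> DepTime, giving {DepTime, Origin} and {Origin, PassengerID, PilotID}.
{DepTime, Origin}: every determinant is a superkey — BCNF.
{Origin, PassengerID, PilotID}: every determinant is a superkey — BCNF.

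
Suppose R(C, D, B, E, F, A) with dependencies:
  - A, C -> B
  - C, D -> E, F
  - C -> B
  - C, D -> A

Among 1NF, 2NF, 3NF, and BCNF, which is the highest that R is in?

Candidate key: {C, D}. Prime attributes: {C, D}.
For A, C -> B we have {A, C}⁺ = {A, B, C}; {A, C} is not a superkey, so BCNF fails.
A, C -> B determines the non-prime attribute {B} from a non-superkey — 3NF is violated.
{C} is a proper subset of the key {C, D}, and {C}⁺ contains the non-prime attribute {B} — a partial dependency, so 2NF is violated.

1NF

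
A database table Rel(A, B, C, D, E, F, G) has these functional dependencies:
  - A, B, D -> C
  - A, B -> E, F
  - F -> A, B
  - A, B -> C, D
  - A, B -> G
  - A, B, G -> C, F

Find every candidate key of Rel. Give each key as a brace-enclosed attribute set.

{F}⁺ = {A, B, C, D, E, F, G} — all of the relation — so {F} is a candidate key.
{A, B}⁺ = {A, B, C, D, E, F, G} — all of the relation — so {A, B} is a candidate key.
These are minimal and exhaustive — every other superkey contains one of them.

{A, B}, {F}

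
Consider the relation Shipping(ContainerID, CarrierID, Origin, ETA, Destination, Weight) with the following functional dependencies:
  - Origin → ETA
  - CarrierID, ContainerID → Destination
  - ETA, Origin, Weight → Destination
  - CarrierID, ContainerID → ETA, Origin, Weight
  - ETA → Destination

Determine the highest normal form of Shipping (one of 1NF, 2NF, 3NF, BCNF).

Candidate key: {CarrierID, ContainerID}. Prime attributes: {CarrierID, ContainerID}.
Origin → ETA: {Origin}⁺ = {Destination, ETA, Origin}, which is not all of the attributes, so the left side is not a superkey — BCNF is violated.
Origin → ETA determines the non-prime attribute {ETA} from a non-superkey — 3NF is violated.
No proper subset of a key has a non-prime attribute in its closure, so there is no partial dependency; 2NF holds.

2NF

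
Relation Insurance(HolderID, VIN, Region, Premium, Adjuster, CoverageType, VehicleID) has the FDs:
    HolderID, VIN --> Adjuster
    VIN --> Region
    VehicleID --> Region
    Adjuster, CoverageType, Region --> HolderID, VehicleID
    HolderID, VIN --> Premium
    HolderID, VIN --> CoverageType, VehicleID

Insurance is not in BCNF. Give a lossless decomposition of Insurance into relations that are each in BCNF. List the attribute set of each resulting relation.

{Adjuster, CoverageType, HolderID, VehicleID}; {Adjuster, CoverageType, Premium, VIN, VehicleID}; {Region, VIN}

Candidate keys of the original relation: {Adjuster, CoverageType, VIN}, {HolderID, VIN}.
Within {Adjuster, CoverageType, HolderID, Premium, Region, VIN, VehicleID}: {VIN}⁺ ∩ {Adjuster, CoverageType, HolderID, Premium, Region, VIN, VehicleID} = {Region, VIN}, not the whole set, so VIN --> Region violates BCNF; decompose into {Region, VIN} and {Adjuster, CoverageType, HolderID, Premium, VIN, VehicleID}.
{Region, VIN} has no BCNF violation.
Within {Adjuster, CoverageType, HolderID, Premium, VIN, VehicleID}: {Adjuster, CoverageType, VehicleID}⁺ ∩ {Adjuster, CoverageType, HolderID, Premium, VIN, VehicleID} = {Adjuster, CoverageType, HolderID, VehicleID}, not the whole set, so Adjuster, CoverageType, VehicleID --> HolderID violates BCNF; decompose into {Adjuster, CoverageType, HolderID, VehicleID} and {Adjuster, CoverageType, Premium, VIN, VehicleID}.
{Adjuster, CoverageType, HolderID, VehicleID} has no BCNF violation.
{Adjuster, CoverageType, Premium, VIN, VehicleID} has no BCNF violation.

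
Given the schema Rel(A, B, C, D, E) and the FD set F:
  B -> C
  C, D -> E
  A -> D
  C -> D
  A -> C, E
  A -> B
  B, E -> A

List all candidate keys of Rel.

{A} is a candidate key since {A}⁺ = {A, B, C, D, E} covers every attribute.
{B} is a candidate key since {B}⁺ = {A, B, C, D, E} covers every attribute.
No proper subset of any of these is a key, and no other minimal superkey exists.

{A}, {B}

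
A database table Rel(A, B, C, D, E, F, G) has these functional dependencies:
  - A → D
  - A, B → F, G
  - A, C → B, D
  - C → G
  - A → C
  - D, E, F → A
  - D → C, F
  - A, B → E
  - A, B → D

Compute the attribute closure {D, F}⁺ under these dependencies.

Start with {D, F}.
D → C, F applies; add {C} → now {C, D, F}.
C → G applies; add {G} → now {C, D, F, G}.
No further FD applies.

{C, D, F, G}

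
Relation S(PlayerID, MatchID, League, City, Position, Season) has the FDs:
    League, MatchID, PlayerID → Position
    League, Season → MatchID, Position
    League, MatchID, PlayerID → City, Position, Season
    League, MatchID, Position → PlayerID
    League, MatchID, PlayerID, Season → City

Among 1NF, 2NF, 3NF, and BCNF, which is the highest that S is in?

BCNF

Candidate keys: {League, MatchID, PlayerID}, {League, MatchID, Position}, {League, Season}. Prime attributes: {League, MatchID, PlayerID, Position, Season}.
The left-hand side of every FD is a superkey, so BCNF is satisfied.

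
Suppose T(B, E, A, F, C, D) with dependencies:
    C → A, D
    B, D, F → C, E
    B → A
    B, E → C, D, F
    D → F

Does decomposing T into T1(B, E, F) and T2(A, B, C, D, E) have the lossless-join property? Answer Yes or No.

T1 ∩ T2 = {B, E}; its closure under F is {A, B, C, D, E, F}.
T1 is contained in that closure, so T1 ∩ T2 → T1 holds and the join is lossless.

Yes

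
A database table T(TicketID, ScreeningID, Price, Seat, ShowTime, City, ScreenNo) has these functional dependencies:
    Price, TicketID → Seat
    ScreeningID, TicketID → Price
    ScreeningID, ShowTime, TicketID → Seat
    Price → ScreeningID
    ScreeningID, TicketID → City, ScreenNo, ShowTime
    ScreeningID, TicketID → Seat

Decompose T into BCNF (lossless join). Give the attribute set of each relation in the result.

{City, Price, ScreenNo, Seat, ShowTime, TicketID}; {Price, ScreeningID}

Candidate keys of the original relation: {Price, TicketID}, {ScreeningID, TicketID}.
{City, Price, ScreenNo, ScreeningID, Seat, ShowTime, TicketID}: {Price} determines {Price, ScreeningID} here but is not a superkey — split on Price → ScreeningID, giving {Price, ScreeningID} and {City, Price, ScreenNo, Seat, ShowTime, TicketID}.
{Price, ScreeningID} has no BCNF violation.
{City, Price, ScreenNo, Seat, ShowTime, TicketID} has no BCNF violation.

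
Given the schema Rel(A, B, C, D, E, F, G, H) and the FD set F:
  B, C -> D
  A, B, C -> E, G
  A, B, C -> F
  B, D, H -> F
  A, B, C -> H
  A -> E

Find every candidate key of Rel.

{A, B, C}

Attributes never on any right-hand side: {A, B, C} — every candidate key must contain all of them.
{A, B, C}⁺ = {A, B, C, D, E, F, G, H} — all of the relation — so {A, B, C} is a candidate key.
Every other attribute set either contains this one or has a smaller closure.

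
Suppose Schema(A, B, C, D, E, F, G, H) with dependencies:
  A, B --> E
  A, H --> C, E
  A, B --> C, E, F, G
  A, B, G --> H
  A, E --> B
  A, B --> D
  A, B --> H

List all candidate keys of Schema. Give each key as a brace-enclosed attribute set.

No FD produces {A}, so it must be in every candidate key.
{A, B} is a candidate key since {A, B}⁺ = {A, B, C, D, E, F, G, H} covers every attribute.
{A, E} is a candidate key since {A, E}⁺ = {A, B, C, D, E, F, G, H} covers every attribute.
{A, H} is a candidate key since {A, H}⁺ = {A, B, C, D, E, F, G, H} covers every attribute.
These are minimal and exhaustive — every other superkey contains one of them.

{A, B}, {A, E}, {A, H}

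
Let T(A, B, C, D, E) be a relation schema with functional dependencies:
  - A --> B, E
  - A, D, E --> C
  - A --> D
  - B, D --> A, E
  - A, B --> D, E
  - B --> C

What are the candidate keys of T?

{A}, {B, D}

{A}⁺ = {A, B, C, D, E} — all of the relation — so {A} is a candidate key.
{B, D}⁺ = {A, B, C, D, E} — all of the relation — so {B, D} is a candidate key.
These are minimal and exhaustive — every other superkey contains one of them.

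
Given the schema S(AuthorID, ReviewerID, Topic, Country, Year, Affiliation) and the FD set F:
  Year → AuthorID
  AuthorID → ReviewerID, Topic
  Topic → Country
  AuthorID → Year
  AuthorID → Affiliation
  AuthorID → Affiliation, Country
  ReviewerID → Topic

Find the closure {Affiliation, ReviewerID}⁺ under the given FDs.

Start with {Affiliation, ReviewerID}.
ReviewerID → Topic applies; add {Topic} → now {Affiliation, ReviewerID, Topic}.
Topic → Country applies; add {Country} → now {Affiliation, Country, ReviewerID, Topic}.
No further FD applies.

{Affiliation, Country, ReviewerID, Topic}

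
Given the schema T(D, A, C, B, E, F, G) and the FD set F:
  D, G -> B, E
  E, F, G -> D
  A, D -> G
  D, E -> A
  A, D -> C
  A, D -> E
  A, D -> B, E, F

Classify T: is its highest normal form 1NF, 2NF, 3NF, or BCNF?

BCNF

Candidate keys: {A, D}, {D, E}, {D, G}, {E, F, G}. Prime attributes: {A, D, E, F, G}.
Each dependency's left side is a superkey — BCNF holds.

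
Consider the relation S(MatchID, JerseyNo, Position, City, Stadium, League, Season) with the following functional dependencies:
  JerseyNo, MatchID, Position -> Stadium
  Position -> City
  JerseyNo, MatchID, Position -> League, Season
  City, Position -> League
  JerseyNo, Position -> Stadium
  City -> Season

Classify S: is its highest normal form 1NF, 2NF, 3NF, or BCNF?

Candidate key: {JerseyNo, MatchID, Position}. Prime attributes: {JerseyNo, MatchID, Position}.
Position -> City breaks BCNF: {Position}⁺ = {City, League, Position, Season}, so {Position} is not a superkey.
Because {City} is non-prime and the left side of Position -> City is not a superkey, the relation is not in 3NF.
The proper key subset {Position} of {JerseyNo, MatchID, Position} determines non-prime {City, League, Season}, so the relation is not even in 2NF.

1NF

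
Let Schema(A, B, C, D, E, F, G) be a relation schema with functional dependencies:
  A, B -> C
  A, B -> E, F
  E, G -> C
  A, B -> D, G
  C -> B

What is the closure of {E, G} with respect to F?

Start with {E, G}.
E, G -> C applies; add {C} → now {C, E, G}.
C -> B applies; add {B} → now {B, C, E, G}.
No further FD applies.

{B, C, E, G}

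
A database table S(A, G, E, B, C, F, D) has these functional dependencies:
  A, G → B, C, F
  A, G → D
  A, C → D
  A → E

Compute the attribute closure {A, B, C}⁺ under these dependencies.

{A, B, C, D, E}

Start with {A, B, C}.
A, C → D applies; add {D} → now {A, B, C, D}.
A → E applies; add {E} → now {A, B, C, D, E}.
No further FD applies.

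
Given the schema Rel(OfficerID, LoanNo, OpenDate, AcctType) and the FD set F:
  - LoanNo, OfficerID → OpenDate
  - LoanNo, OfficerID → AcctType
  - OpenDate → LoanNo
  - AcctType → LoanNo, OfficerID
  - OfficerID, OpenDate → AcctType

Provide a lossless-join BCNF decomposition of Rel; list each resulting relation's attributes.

{AcctType, OfficerID, OpenDate}; {LoanNo, OpenDate}

Candidate keys of the original relation: {AcctType}, {LoanNo, OfficerID}, {OfficerID, OpenDate}.
In {AcctType, LoanNo, OfficerID, OpenDate}, {OpenDate} is not a superkey ({OpenDate}⁺ restricted to this set is {LoanNo, OpenDate}), so split on OpenDate → LoanNo into {LoanNo, OpenDate} and {AcctType, OfficerID, OpenDate}.
{LoanNo, OpenDate}: every determinant is a superkey — BCNF.
{AcctType, OfficerID, OpenDate}: every determinant is a superkey — BCNF.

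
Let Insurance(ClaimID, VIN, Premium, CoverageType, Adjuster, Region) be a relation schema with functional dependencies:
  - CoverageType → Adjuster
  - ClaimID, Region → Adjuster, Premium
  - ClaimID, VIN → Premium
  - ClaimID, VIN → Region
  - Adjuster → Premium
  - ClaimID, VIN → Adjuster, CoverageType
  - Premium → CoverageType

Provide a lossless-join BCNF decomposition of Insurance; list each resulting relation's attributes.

{Adjuster, CoverageType, Premium}; {ClaimID, CoverageType, Region}; {ClaimID, Region, VIN}

Candidate key of the original relation: {ClaimID, VIN}.
In {Adjuster, ClaimID, CoverageType, Premium, Region, VIN}, {CoverageType} is not a superkey ({CoverageType}⁺ restricted to this set is {Adjuster, CoverageType, Premium}), so split on CoverageType → Adjuster, Premium into {Adjuster, CoverageType, Premium} and {ClaimID, CoverageType, Region, VIN}.
{Adjuster, CoverageType, Premium}: every determinant is a superkey — BCNF.
In {ClaimID, CoverageType, Region, VIN}, {ClaimID, Region} is not a superkey ({ClaimID, Region}⁺ restricted to this set is {ClaimID, CoverageType, Region}), so split on ClaimID, Region → CoverageType into {ClaimID, CoverageType, Region} and {ClaimID, Region, VIN}.
{ClaimID, CoverageType, Region}: every determinant is a superkey — BCNF.
{ClaimID, Region, VIN}: every determinant is a superkey — BCNF.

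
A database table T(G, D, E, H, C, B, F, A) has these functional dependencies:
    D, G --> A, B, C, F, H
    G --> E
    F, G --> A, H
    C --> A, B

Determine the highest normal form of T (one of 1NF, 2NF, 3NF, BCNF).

1NF

Candidate key: {D, G}. Prime attributes: {D, G}.
For G --> E we have {G}⁺ = {E, G}; {G} is not a superkey, so BCNF fails.
G --> E has non-prime {E} on the right and a non-superkey on the left, so 3NF fails.
{G} is a proper subset of the key {D, G}, and {G}⁺ contains the non-prime attribute {E} — a partial dependency, so 2NF is violated.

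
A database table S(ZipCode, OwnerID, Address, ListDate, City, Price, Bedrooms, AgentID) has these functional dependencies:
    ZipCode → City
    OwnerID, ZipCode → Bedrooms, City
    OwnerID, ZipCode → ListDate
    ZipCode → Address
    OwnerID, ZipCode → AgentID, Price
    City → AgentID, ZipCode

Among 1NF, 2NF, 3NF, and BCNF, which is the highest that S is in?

Candidate keys: {City, OwnerID}, {OwnerID, ZipCode}. Prime attributes: {City, OwnerID, ZipCode}.
ZipCode → City breaks BCNF: {ZipCode}⁺ = {Address, AgentID, City, ZipCode}, so {ZipCode} is not a superkey.
ZipCode → Address has non-prime {Address} on the right and a non-superkey on the left, so 3NF fails.
Since {City} ⊂ {City, OwnerID} and {City}⁺ ⊇ {Address, AgentID} with {Address, AgentID} non-prime, there is a partial dependency; 2NF fails.

1NF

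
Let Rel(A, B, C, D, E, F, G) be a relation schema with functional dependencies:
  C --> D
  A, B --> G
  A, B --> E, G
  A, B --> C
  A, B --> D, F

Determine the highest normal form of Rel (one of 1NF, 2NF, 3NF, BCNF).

2NF

Candidate key: {A, B}. Prime attributes: {A, B}.
C --> D: {C}⁺ = {C, D}, which is not all of the attributes, so the left side is not a superkey — BCNF is violated.
C --> D has non-prime {D} on the right and a non-superkey on the left, so 3NF fails.
Checking every proper subset of each key, none determines a non-prime attribute — 2NF is satisfied.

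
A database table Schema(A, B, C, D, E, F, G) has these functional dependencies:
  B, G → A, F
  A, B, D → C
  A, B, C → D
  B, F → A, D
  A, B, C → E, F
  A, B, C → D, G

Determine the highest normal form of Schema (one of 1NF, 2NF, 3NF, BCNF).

Candidate keys: {A, B, C}, {A, B, D}, {B, F}, {B, G}. Prime attributes: {A, B, C, D, F, G}.
The left-hand side of every FD is a superkey, so BCNF is satisfied.

BCNF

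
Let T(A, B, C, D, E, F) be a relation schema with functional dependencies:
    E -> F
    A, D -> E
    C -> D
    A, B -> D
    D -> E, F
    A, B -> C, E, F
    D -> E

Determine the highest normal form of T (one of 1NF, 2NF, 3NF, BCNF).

2NF

Candidate key: {A, B}. Prime attributes: {A, B}.
For E -> F we have {E}⁺ = {E, F}; {E} is not a superkey, so BCNF fails.
Because {F} is non-prime and the left side of E -> F is not a superkey, the relation is not in 3NF.
Checking every proper subset of each key, none determines a non-prime attribute — 2NF is satisfied.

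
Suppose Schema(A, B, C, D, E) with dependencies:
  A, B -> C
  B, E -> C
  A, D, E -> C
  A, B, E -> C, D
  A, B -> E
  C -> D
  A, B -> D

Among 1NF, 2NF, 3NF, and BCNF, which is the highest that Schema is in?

Candidate key: {A, B}. Prime attributes: {A, B}.
B, E -> C: {B, E}⁺ = {B, C, D, E}, which is not all of the attributes, so the left side is not a superkey — BCNF is violated.
B, E -> C determines the non-prime attribute {C} from a non-superkey — 3NF is violated.
No proper subset of a key has a non-prime attribute in its closure, so there is no partial dependency; 2NF holds.

2NF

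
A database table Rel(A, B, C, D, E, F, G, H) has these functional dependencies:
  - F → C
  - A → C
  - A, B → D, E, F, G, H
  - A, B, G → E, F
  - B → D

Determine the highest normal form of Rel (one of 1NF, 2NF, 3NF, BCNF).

1NF

Candidate key: {A, B}. Prime attributes: {A, B}.
F → C: {F}⁺ = {C, F}, which is not all of the attributes, so the left side is not a superkey — BCNF is violated.
Because {C} is non-prime and the left side of F → C is not a superkey, the relation is not in 3NF.
{A} is a proper subset of the key {A, B}, and {A}⁺ contains the non-prime attribute {C} — a partial dependency, so 2NF is violated.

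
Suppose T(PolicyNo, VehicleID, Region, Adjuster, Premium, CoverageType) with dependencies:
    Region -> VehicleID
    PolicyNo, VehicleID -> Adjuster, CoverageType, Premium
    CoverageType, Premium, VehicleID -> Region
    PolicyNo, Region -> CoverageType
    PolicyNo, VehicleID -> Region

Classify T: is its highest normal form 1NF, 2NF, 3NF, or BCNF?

3NF

Candidate keys: {PolicyNo, Region}, {PolicyNo, VehicleID}. Prime attributes: {PolicyNo, Region, VehicleID}.
Region -> VehicleID: {Region}⁺ = {Region, VehicleID}, which is not all of the attributes, so the left side is not a superkey — BCNF is violated.
Its right-hand attributes {VehicleID} are all prime, as are those of every other non-superkey FD — the relation is in 3NF.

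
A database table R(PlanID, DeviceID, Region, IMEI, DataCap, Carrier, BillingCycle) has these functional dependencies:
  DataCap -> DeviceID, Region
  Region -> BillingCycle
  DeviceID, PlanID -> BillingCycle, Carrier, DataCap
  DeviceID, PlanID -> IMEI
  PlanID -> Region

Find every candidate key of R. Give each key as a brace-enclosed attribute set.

{DataCap, PlanID}, {DeviceID, PlanID}

No FD produces {PlanID}, so it must be in every candidate key.
{DataCap, PlanID} is a candidate key since {DataCap, PlanID}⁺ = {BillingCycle, Carrier, DataCap, DeviceID, IMEI, PlanID, Region} covers every attribute.
{DeviceID, PlanID} is a candidate key since {DeviceID, PlanID}⁺ = {BillingCycle, Carrier, DataCap, DeviceID, IMEI, PlanID, Region} covers every attribute.
No proper subset of any of these is a key, and no other minimal superkey exists.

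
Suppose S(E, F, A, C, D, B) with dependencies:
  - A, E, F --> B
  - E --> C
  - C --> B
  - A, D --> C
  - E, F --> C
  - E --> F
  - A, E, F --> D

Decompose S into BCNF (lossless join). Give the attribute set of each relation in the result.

{A, D, E}; {B, C}; {C, E, F}

Candidate key of the original relation: {A, E}.
In {A, B, C, D, E, F}, {E} is not a superkey ({E}⁺ restricted to this set is {B, C, E, F}), so split on E --> B, C, F into {B, C, E, F} and {A, D, E}.
In {B, C, E, F}, {C} is not a superkey ({C}⁺ restricted to this set is {B, C}), so split on C --> B into {B, C} and {C, E, F}.
{B, C}: every determinant is a superkey — BCNF.
{C, E, F}: every determinant is a superkey — BCNF.
{A, D, E}: every determinant is a superkey — BCNF.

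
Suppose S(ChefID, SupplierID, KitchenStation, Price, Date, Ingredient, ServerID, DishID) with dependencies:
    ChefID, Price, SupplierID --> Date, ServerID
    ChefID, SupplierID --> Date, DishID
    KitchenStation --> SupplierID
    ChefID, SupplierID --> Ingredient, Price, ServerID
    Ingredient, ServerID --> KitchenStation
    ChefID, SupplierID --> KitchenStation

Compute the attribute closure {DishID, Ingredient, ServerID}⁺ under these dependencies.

Start with {DishID, Ingredient, ServerID}.
Ingredient, ServerID --> KitchenStation applies; add {KitchenStation} → now {DishID, Ingredient, KitchenStation, ServerID}.
KitchenStation --> SupplierID applies; add {SupplierID} → now {DishID, Ingredient, KitchenStation, ServerID, SupplierID}.
No further FD applies.

{DishID, Ingredient, KitchenStation, ServerID, SupplierID}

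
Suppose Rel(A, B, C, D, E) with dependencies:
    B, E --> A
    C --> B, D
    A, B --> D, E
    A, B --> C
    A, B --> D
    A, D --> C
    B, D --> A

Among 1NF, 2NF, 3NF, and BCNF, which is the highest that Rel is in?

Candidate keys: {A, B}, {A, D}, {B, D}, {B, E}, {C}. Prime attributes: {A, B, C, D, E}.
Every FD has a superkey on the left, so the relation is in BCNF.

BCNF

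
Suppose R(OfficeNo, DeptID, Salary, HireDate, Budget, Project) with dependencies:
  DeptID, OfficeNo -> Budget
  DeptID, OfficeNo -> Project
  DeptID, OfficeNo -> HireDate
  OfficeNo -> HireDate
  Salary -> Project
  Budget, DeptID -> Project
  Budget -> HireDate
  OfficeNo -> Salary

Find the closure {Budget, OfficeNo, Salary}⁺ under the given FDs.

Start with {Budget, OfficeNo, Salary}.
OfficeNo -> HireDate applies; add {HireDate} → now {Budget, HireDate, OfficeNo, Salary}.
Salary -> Project applies; add {Project} → now {Budget, HireDate, OfficeNo, Project, Salary}.
No further FD applies.

{Budget, HireDate, OfficeNo, Project, Salary}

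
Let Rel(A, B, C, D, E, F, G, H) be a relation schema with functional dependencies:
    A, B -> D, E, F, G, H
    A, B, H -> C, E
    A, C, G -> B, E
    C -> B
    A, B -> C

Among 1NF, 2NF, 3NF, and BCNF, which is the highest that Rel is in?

Candidate keys: {A, B}, {A, C}. Prime attributes: {A, B, C}.
C -> B breaks BCNF: {C}⁺ = {B, C}, so {C} is not a superkey.
Since {B} ⊆ prime attributes and every other non-superkey FD also has a prime right side, the schema is in 3NF.

3NF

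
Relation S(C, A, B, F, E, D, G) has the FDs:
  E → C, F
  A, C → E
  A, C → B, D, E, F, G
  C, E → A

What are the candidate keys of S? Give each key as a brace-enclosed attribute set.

{A, C}, {E}

Closure of {E} is {A, B, C, D, E, F, G}, the whole schema; {E} is a candidate key.
Closure of {A, C} is {A, B, C, D, E, F, G}, the whole schema; {A, C} is a candidate key.
These are minimal and exhaustive — every other superkey contains one of them.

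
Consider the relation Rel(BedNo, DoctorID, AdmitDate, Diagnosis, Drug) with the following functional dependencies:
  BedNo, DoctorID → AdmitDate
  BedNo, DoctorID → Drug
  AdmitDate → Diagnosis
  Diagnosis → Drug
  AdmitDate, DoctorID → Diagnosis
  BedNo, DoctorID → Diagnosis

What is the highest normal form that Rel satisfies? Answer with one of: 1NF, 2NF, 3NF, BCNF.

2NF

Candidate key: {BedNo, DoctorID}. Prime attributes: {BedNo, DoctorID}.
AdmitDate → Diagnosis breaks BCNF: {AdmitDate}⁺ = {AdmitDate, Diagnosis, Drug}, so {AdmitDate} is not a superkey.
AdmitDate → Diagnosis determines the non-prime attribute {Diagnosis} from a non-superkey — 3NF is violated.
No non-prime attribute depends on a proper subset of any candidate key, so 2NF holds.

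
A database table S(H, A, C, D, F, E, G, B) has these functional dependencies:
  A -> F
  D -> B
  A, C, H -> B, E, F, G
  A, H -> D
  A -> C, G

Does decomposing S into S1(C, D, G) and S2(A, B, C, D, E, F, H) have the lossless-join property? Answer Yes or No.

Common attributes: {C, D}; their closure is {B, C, D}.
Neither S1 nor S2 is contained in that closure, so the decomposition is lossy.

No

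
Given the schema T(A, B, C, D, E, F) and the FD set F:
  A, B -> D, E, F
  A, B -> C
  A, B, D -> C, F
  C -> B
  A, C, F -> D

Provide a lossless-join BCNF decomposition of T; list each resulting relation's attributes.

{A, C, D, E, F}; {B, C}

Candidate keys of the original relation: {A, B}, {A, C}.
In {A, B, C, D, E, F}, {C} is not a superkey ({C}⁺ restricted to this set is {B, C}), so split on C -> B into {B, C} and {A, C, D, E, F}.
{B, C} is in BCNF.
{A, C, D, E, F} is in BCNF.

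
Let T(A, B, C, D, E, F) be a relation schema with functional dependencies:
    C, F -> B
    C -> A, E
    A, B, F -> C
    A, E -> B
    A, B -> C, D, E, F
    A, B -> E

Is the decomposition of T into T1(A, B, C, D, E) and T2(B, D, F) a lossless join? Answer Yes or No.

No

The shared attributes are {B, D} and {B, D}⁺ = {B, D}.
T1 ⊄ {B, D} and T2 ⊄ {B, D}, so the split is lossy.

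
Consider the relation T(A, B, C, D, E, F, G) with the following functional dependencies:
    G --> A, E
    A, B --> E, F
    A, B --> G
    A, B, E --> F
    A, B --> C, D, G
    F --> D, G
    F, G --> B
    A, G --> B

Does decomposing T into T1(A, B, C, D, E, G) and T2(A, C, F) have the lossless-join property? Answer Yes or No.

Common attributes: {A, C}; their closure is {A, C}.
The closure covers neither T1 nor T2 entirely; the join is not lossless.

No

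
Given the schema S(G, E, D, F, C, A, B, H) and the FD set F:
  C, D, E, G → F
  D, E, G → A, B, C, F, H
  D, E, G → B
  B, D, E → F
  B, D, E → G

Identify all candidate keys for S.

Attributes never on any right-hand side: {D, E} — every candidate key must contain all of them.
Closure of {B, D, E} is {A, B, C, D, E, F, G, H}, the whole schema; {B, D, E} is a candidate key.
Closure of {D, E, G} is {A, B, C, D, E, F, G, H}, the whole schema; {D, E, G} is a candidate key.
These are minimal and exhaustive — every other superkey contains one of them.

{B, D, E}, {D, E, G}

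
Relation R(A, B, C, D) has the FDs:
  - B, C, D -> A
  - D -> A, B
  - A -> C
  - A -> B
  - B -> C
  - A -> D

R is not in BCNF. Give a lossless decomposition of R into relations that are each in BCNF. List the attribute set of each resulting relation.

{A, B, D}; {B, C}

Candidate keys of the original relation: {A}, {D}.
{A, B, C, D}: {B} determines {B, C} here but is not a superkey — split on B -> C, giving {B, C} and {A, B, D}.
{B, C} has no BCNF violation.
{A, B, D} has no BCNF violation.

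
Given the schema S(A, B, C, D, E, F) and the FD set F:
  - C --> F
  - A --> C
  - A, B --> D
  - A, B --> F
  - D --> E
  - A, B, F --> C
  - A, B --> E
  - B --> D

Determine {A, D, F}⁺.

Start with {A, D, F}.
A --> C applies; add {C} → now {A, C, D, F}.
D --> E applies; add {E} → now {A, C, D, E, F}.
No further FD applies.

{A, C, D, E, F}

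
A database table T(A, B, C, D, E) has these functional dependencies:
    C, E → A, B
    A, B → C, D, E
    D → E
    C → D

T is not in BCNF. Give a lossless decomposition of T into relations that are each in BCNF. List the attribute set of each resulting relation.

Candidate keys of the original relation: {A, B}, {C}.
{A, B, C, D, E}: {D} determines {D, E} here but is not a superkey — split on D → E, giving {D, E} and {A, B, C, D}.
{D, E} has no BCNF violation.
{A, B, C, D} has no BCNF violation.

{A, B, C, D}; {D, E}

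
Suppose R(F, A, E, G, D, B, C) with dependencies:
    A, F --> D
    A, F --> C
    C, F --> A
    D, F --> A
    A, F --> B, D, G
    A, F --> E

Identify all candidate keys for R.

{A, F}, {C, F}, {D, F}

Attributes never on any right-hand side: {F} — every candidate key must contain it.
{A, F}⁺ = {A, B, C, D, E, F, G} — all of the relation — so {A, F} is a candidate key.
{C, F}⁺ = {A, B, C, D, E, F, G} — all of the relation — so {C, F} is a candidate key.
{D, F}⁺ = {A, B, C, D, E, F, G} — all of the relation — so {D, F} is a candidate key.
Any other superkey properly contains one of these, so there are no further candidate keys.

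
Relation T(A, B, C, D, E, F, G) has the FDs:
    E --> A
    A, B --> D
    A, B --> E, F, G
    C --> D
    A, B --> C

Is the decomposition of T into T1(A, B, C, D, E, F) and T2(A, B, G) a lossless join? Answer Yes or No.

Common attributes: {A, B}; their closure is {A, B, C, D, E, F, G}.
T1 is contained in that closure, so T1 ∩ T2 --> T1 holds and the join is lossless.

Yes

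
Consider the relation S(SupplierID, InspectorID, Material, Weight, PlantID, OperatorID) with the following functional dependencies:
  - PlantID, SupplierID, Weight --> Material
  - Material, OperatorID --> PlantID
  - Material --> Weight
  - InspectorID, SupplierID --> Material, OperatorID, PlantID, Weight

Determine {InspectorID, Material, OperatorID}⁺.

Start with {InspectorID, Material, OperatorID}.
Material, OperatorID --> PlantID applies; add {PlantID} → now {InspectorID, Material, OperatorID, PlantID}.
Material --> Weight applies; add {Weight} → now {InspectorID, Material, OperatorID, PlantID, Weight}.
No further FD applies.

{InspectorID, Material, OperatorID, PlantID, Weight}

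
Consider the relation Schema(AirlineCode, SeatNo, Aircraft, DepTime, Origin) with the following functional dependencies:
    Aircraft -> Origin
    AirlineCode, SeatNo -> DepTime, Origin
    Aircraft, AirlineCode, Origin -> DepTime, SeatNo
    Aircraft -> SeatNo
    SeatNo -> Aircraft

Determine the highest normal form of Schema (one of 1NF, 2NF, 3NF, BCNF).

Candidate keys: {Aircraft, AirlineCode}, {AirlineCode, SeatNo}. Prime attributes: {Aircraft, AirlineCode, SeatNo}.
Aircraft -> Origin breaks BCNF: {Aircraft}⁺ = {Aircraft, Origin, SeatNo}, so {Aircraft} is not a superkey.
Aircraft -> Origin has non-prime {Origin} on the right and a non-superkey on the left, so 3NF fails.
Since {Aircraft} ⊂ {Aircraft, AirlineCode} and {Aircraft}⁺ ⊇ {Origin} with {Origin} non-prime, there is a partial dependency; 2NF fails.

1NF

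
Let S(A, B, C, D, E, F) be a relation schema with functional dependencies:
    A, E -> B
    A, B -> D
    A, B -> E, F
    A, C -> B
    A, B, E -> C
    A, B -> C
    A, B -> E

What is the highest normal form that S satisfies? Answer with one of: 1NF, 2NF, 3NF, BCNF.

Candidate keys: {A, B}, {A, C}, {A, E}. Prime attributes: {A, B, C, E}.
Every FD has a superkey on the left, so the relation is in BCNF.

BCNF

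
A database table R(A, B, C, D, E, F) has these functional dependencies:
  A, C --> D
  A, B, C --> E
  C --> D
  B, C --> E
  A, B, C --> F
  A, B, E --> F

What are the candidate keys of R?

Attributes never on any right-hand side: {A, B, C} — every candidate key must contain all of them.
{A, B, C}⁺ = {A, B, C, D, E, F}, which is every attribute, so {A, B, C} is a candidate key.
Every other attribute set either contains this one or has a smaller closure.

{A, B, C}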